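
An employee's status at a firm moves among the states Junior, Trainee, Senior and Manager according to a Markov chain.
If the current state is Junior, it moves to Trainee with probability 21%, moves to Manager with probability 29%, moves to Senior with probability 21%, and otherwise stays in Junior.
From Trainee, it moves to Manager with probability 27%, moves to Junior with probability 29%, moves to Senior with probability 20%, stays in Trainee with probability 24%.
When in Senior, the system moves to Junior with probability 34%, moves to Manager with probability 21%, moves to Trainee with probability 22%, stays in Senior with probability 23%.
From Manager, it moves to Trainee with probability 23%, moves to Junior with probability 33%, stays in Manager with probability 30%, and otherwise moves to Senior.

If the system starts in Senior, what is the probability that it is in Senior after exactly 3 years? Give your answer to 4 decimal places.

0.1929

Propagate the distribution vector 3 years from Senior.
After 0 years: (0.0000, 0.0000, 1.0000, 0.0000)
After 1 year: (0.3400, 0.2200, 0.2300, 0.2100)
After 2 years: (0.3099, 0.2231, 0.1977, 0.2693)
After 3 years: (0.3107, 0.2241, 0.1929, 0.2724)
P(in Senior after 3 years) = 0.1929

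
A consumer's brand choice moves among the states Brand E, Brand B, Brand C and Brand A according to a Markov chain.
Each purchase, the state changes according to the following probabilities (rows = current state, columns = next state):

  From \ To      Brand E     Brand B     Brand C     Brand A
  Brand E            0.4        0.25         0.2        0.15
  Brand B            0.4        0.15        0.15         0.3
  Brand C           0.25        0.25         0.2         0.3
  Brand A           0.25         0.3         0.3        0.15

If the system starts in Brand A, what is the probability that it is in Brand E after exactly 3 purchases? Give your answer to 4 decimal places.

0.3340

Propagate the distribution vector 3 purchases from Brand A.
After 0 purchases: (0.0000, 0.0000, 0.0000, 1.0000)
After 1 purchase: (0.2500, 0.3000, 0.3000, 0.1500)
After 2 purchases: (0.3325, 0.2275, 0.2000, 0.2400)
After 3 purchases: (0.3340, 0.2393, 0.2126, 0.2141)
P(in Brand E after 3 purchases) = 0.3340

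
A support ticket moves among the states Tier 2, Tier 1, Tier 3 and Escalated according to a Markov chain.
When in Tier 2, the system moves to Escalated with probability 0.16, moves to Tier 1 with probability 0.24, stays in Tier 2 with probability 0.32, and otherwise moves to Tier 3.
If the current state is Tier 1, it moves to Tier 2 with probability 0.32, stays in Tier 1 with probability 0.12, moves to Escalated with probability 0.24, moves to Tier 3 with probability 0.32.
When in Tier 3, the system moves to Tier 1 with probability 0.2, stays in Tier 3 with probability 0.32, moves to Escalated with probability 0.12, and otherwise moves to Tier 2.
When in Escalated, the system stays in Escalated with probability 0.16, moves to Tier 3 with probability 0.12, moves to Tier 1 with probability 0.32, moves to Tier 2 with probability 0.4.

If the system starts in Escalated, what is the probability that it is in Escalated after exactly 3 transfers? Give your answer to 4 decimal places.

0.1659

Propagate the distribution vector 3 transfers from Escalated.
After 0 transfers: (0.0000, 0.0000, 0.0000, 1.0000)
After 1 transfer: (0.4000, 0.3200, 0.1200, 0.1600)
After 2 transfers: (0.3376, 0.2096, 0.2720, 0.1808)
After 3 transfers: (0.3453, 0.2184, 0.2703, 0.1659)
P(in Escalated after 3 transfers) = 0.1659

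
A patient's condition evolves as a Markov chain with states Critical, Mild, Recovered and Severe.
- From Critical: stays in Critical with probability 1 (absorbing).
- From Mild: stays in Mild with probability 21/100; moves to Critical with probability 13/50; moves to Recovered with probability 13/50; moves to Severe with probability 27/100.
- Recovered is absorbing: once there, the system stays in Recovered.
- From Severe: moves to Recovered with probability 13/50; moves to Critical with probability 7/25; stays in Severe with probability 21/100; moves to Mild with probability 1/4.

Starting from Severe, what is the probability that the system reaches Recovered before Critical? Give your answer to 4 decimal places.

0.4858

Let h(s) be the probability of absorption at Recovered starting from transient state s. Then h(Recovered) = 1 and h(Critical) = 0. By first-step analysis:
h(Mild) = 0.26·0 + 0.21·h(Mild) + 0.26·1 + 0.27·h(Severe)
h(Severe) = 0.28·0 + 0.25·h(Mild) + 0.26·1 + 0.21·h(Severe)
Solving: h(Mild) = 0.4951, h(Severe) = 0.4858.
Starting from Severe, the probability is 0.4858.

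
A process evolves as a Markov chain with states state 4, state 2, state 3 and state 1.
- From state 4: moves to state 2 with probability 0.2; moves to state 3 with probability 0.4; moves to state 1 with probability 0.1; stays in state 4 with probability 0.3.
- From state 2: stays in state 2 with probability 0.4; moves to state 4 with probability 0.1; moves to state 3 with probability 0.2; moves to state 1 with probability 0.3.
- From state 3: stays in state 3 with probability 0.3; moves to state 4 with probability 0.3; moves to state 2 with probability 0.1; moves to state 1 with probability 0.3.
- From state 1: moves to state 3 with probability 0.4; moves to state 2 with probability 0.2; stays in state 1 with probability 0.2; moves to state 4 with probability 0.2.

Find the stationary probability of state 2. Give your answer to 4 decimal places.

0.2093

Let the stationary distribution be π with π = πP and π_1 + π_2 + π_3 + π_4 = 1.
π_1 = 0.3·π_1 + 0.1·π_2 + 0.3·π_3 + 0.2·π_4
π_2 = 0.2·π_1 + 0.4·π_2 + 0.1·π_3 + 0.2·π_4
π_3 = 0.4·π_1 + 0.2·π_2 + 0.3·π_3 + 0.4·π_4
Solving with the normalization constraint gives π = (0.2351, 0.2093, 0.3256, 0.2300).
So the stationary probability of state 2 is 0.2093.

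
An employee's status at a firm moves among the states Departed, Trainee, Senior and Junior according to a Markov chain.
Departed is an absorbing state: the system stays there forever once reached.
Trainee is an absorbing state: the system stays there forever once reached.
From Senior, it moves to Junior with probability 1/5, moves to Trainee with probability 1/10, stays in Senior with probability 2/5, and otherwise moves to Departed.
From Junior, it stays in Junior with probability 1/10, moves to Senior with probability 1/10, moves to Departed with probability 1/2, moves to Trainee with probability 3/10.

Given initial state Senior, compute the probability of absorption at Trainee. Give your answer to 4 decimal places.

0.2885

Let h(s) be the probability of absorption at Trainee starting from transient state s. Then h(Trainee) = 1 and h(Departed) = 0. By first-step analysis:
h(Senior) = 0.3·0 + 0.1·1 + 0.4·h(Senior) + 0.2·h(Junior)
h(Junior) = 0.5·0 + 0.3·1 + 0.1·h(Senior) + 0.1·h(Junior)
Solving: h(Senior) = 0.2885, h(Junior) = 0.3654.
Starting from Senior, the probability is 0.2885.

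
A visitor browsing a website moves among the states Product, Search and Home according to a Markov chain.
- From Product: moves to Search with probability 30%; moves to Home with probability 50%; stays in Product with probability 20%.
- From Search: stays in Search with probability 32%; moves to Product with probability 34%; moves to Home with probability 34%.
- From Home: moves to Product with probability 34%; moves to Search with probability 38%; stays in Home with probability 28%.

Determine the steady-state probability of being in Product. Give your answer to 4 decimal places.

0.2982

Let the stationary distribution be π with π = πP and π_1 + π_2 + π_3 = 1.
π_1 = 0.2·π_1 + 0.34·π_2 + 0.34·π_3
π_2 = 0.3·π_1 + 0.32·π_2 + 0.38·π_3
Solving with the normalization constraint gives π = (0.2982, 0.3360, 0.3658).
So the stationary probability of Product is 0.2982.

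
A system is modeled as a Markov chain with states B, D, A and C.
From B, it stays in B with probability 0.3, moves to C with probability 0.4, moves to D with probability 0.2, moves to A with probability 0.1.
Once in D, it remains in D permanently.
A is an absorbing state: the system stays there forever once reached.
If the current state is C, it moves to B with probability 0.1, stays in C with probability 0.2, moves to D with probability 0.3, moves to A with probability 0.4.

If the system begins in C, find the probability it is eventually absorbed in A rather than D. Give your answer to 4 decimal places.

0.5577

Let h(s) be the probability of absorption at A starting from transient state s. Then h(A) = 1 and h(D) = 0. By first-step analysis:
h(B) = 0.3·h(B) + 0.2·0 + 0.1·1 + 0.4·h(C)
h(C) = 0.1·h(B) + 0.3·0 + 0.4·1 + 0.2·h(C)
Solving: h(B) = 0.4615, h(C) = 0.5577.
Starting from C, the probability is 0.5577.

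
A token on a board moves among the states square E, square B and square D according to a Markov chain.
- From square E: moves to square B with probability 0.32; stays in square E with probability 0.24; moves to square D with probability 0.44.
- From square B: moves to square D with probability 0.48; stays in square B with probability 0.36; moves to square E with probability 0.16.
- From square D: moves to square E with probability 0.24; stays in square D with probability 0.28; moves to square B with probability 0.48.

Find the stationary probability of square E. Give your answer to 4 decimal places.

Let the stationary distribution be π with π = πP and π_1 + π_2 + π_3 = 1.
π_1 = 0.24·π_1 + 0.16·π_2 + 0.24·π_3
π_2 = 0.32·π_1 + 0.36·π_2 + 0.48·π_3
Solving with the normalization constraint gives π = (0.2081, 0.3988, 0.3931).
So the stationary probability of square E is 0.2081.

0.2081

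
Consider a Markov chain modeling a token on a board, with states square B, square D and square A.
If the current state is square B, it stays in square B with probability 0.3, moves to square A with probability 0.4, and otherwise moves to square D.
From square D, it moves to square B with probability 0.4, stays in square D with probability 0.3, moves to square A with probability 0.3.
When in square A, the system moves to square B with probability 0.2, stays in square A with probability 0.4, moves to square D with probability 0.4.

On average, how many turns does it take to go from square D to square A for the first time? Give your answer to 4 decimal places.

2.9730

Let t(s) be the expected number of turns to first reach square A from state s, with t(square A) = 0. Conditioning on the first turn:
t(square B) = 1 + 0.3·t(square B) + 0.3·t(square D)
t(square D) = 1 + 0.4·t(square B) + 0.3·t(square D)
Solving: t(square B) = 2.7027, t(square D) = 2.9730.
Expected turns from square D to square A: 2.9730.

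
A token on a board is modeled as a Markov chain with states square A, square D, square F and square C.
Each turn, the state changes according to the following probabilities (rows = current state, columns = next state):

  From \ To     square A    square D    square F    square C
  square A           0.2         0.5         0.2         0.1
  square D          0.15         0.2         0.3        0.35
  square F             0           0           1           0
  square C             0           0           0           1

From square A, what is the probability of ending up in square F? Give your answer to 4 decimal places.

0.5487

Let h(s) be the probability of absorption at square F starting from transient state s. Then h(square F) = 1 and h(square C) = 0. By first-step analysis:
h(square A) = 0.2·h(square A) + 0.5·h(square D) + 0.2·1 + 0.1·0
h(square D) = 0.15·h(square A) + 0.2·h(square D) + 0.3·1 + 0.35·0
Solving: h(square A) = 0.5487, h(square D) = 0.4779.
Starting from square A, the probability is 0.5487.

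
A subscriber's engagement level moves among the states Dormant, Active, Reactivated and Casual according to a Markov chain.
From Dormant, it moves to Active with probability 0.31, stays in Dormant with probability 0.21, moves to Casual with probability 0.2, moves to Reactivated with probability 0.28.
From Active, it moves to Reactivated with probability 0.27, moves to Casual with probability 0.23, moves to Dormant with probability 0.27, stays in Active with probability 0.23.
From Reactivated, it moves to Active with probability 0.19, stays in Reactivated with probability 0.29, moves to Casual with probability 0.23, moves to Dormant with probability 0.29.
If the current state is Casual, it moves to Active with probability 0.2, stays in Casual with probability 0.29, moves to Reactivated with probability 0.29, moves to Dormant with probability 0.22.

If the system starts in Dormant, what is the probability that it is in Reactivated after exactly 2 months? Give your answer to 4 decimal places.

0.2817

Propagate the distribution vector 2 months from Dormant.
After 0 months: (1.0000, 0.0000, 0.0000, 0.0000)
After 1 month: (0.2100, 0.3100, 0.2800, 0.2000)
After 2 months: (0.2530, 0.2296, 0.2817, 0.2357)
P(in Reactivated after 2 months) = 0.2817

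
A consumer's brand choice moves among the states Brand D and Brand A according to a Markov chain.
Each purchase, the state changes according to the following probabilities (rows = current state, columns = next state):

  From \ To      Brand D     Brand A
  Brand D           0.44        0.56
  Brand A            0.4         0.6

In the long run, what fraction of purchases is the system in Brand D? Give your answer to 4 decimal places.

0.4167

Let the stationary distribution be π with π = πP and π_1 + π_2 = 1.
π_1 = 0.44·π_1 + 0.4·π_2
Solving with the normalization constraint gives π = (0.4167, 0.5833).
So the stationary probability of Brand D is 0.4167.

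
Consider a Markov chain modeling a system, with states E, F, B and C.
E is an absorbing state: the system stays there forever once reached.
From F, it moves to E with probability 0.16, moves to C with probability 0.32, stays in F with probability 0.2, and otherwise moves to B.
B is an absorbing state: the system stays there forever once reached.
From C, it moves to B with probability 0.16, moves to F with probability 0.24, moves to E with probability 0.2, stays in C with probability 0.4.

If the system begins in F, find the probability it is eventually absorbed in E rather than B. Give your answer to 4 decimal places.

0.3968

Let h(s) be the probability of absorption at E starting from transient state s. Then h(E) = 1 and h(B) = 0. By first-step analysis:
h(F) = 0.16·1 + 0.2·h(F) + 0.32·0 + 0.32·h(C)
h(C) = 0.2·1 + 0.24·h(F) + 0.16·0 + 0.4·h(C)
Solving: h(F) = 0.3968, h(C) = 0.4921.
Starting from F, the probability is 0.3968.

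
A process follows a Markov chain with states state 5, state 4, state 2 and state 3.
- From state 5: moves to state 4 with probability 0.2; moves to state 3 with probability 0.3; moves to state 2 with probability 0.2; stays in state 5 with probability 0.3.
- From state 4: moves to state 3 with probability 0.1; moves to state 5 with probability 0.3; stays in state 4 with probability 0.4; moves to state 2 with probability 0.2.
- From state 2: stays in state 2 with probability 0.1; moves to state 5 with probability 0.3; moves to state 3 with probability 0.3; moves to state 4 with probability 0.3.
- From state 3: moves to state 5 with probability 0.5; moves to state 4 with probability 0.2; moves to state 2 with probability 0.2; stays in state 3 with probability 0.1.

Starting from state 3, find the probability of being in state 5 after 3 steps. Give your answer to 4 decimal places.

Propagate the distribution vector 3 steps from state 3.
After 0 steps: (0.0000, 0.0000, 0.0000, 1.0000)
After 1 step: (0.5000, 0.2000, 0.2000, 0.1000)
After 2 steps: (0.3200, 0.2600, 0.1800, 0.2400)
After 3 steps: (0.3480, 0.2700, 0.1820, 0.2000)
P(in state 5 after 3 steps) = 0.3480

0.3480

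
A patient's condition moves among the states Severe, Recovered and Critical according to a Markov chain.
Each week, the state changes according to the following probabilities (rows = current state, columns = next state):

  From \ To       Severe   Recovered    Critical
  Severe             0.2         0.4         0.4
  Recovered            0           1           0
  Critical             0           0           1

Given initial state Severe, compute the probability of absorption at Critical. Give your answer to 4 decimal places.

Let h(s) be the probability of absorption at Critical starting from transient state s. Then h(Critical) = 1 and h(Recovered) = 0. By first-step analysis:
h(Severe) = 0.2·h(Severe) + 0.4·0 + 0.4·1
Solving: h(Severe) = 0.5000.
Starting from Severe, the probability is 0.5000.

0.5000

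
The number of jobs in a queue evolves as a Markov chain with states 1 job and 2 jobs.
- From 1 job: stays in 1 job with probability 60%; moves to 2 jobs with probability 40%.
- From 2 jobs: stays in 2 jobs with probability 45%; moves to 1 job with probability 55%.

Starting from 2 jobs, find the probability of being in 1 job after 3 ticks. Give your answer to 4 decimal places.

Propagate the distribution vector 3 ticks from 2 jobs.
After 0 ticks: (0.0000, 1.0000)
After 1 tick: (0.5500, 0.4500)
After 2 ticks: (0.5775, 0.4225)
After 3 ticks: (0.5789, 0.4211)
P(in 1 job after 3 ticks) = 0.5789

0.5789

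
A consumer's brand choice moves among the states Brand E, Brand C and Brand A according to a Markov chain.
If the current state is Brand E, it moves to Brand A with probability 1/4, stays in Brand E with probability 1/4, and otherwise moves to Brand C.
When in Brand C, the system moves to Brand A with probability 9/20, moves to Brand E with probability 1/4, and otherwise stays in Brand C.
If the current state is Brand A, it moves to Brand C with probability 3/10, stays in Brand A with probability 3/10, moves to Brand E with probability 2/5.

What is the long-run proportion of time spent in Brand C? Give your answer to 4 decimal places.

Let the stationary distribution be π with π = πP and π_1 + π_2 + π_3 = 1.
π_1 = 0.25·π_1 + 0.25·π_2 + 0.4·π_3
π_2 = 0.5·π_1 + 0.3·π_2 + 0.3·π_3
Solving with the normalization constraint gives π = (0.3008, 0.3602, 0.3390).
So the stationary probability of Brand C is 0.3602.

0.3602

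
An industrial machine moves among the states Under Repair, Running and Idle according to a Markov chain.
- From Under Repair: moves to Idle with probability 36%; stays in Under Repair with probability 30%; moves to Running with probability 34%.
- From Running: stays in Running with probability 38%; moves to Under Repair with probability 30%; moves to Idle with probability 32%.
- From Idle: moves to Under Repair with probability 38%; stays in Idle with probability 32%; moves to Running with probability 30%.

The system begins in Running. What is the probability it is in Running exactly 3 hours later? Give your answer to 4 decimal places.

Propagate the distribution vector 3 hours from Running.
After 0 hours: (0.0000, 1.0000, 0.0000)
After 1 hour: (0.3000, 0.3800, 0.3200)
After 2 hours: (0.3256, 0.3424, 0.3320)
After 3 hours: (0.3266, 0.3404, 0.3330)
P(in Running after 3 hours) = 0.3404

0.3404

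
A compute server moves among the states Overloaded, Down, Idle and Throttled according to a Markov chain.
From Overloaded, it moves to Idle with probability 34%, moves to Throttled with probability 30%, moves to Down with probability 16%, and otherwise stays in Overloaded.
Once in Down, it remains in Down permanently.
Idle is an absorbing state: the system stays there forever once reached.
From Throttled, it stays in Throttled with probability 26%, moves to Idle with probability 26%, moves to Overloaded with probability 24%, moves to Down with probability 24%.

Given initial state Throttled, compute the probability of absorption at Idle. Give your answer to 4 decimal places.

0.5569

Let h(s) be the probability of absorption at Idle starting from transient state s. Then h(Idle) = 1 and h(Down) = 0. By first-step analysis:
h(Overloaded) = 0.2·h(Overloaded) + 0.16·0 + 0.34·1 + 0.3·h(Throttled)
h(Throttled) = 0.24·h(Overloaded) + 0.24·0 + 0.26·1 + 0.26·h(Throttled)
Solving: h(Overloaded) = 0.6338, h(Throttled) = 0.5569.
Starting from Throttled, the probability is 0.5569.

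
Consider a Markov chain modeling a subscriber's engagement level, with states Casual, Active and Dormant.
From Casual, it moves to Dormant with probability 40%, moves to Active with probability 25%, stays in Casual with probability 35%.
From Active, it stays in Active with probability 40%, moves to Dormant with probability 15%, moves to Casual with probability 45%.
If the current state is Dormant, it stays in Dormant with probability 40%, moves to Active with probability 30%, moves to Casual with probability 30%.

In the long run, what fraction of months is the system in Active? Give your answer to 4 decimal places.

Let the stationary distribution be π with π = πP and π_1 + π_2 + π_3 = 1.
π_1 = 0.35·π_1 + 0.45·π_2 + 0.3·π_3
π_2 = 0.25·π_1 + 0.4·π_2 + 0.3·π_3
Solving with the normalization constraint gives π = (0.3652, 0.3130, 0.3217).
So the stationary probability of Active is 0.3130.

0.3130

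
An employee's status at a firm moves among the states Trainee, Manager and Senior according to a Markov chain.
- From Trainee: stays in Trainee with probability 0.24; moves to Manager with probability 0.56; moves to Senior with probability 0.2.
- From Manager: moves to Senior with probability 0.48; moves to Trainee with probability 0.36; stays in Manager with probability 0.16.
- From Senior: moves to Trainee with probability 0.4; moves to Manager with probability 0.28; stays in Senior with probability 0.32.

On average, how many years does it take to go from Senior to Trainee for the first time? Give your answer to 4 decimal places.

2.5641

Let t(s) be the expected number of years to first reach Trainee from state s, with t(Trainee) = 0. Conditioning on the first year:
t(Manager) = 1 + 0.16·t(Manager) + 0.48·t(Senior)
t(Senior) = 1 + 0.28·t(Manager) + 0.32·t(Senior)
Solving: t(Manager) = 2.6557, t(Senior) = 2.5641.
Expected years from Senior to Trainee: 2.5641.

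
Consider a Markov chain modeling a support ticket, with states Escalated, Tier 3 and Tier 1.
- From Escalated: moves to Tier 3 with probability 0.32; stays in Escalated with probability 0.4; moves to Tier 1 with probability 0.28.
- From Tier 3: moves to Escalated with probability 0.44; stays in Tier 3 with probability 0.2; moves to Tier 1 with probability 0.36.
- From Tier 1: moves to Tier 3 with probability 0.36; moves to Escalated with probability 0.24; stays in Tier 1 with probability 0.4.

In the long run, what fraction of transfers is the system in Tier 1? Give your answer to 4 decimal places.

Let the stationary distribution be π with π = πP and π_1 + π_2 + π_3 = 1.
π_1 = 0.4·π_1 + 0.44·π_2 + 0.24·π_3
π_2 = 0.32·π_1 + 0.2·π_2 + 0.36·π_3
Solving with the normalization constraint gives π = (0.3567, 0.2980, 0.3453).
So the stationary probability of Tier 1 is 0.3453.

0.3453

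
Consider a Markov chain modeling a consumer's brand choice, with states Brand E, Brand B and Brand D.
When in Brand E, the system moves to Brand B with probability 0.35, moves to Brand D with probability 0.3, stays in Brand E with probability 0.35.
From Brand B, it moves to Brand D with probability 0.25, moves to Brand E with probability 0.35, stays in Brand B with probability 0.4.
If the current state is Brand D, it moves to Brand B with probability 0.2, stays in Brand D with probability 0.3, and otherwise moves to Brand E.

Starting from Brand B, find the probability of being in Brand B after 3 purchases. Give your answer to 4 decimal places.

Propagate the distribution vector 3 purchases from Brand B.
After 0 purchases: (0.0000, 1.0000, 0.0000)
After 1 purchase: (0.3500, 0.4000, 0.2500)
After 2 purchases: (0.3875, 0.3325, 0.2800)
After 3 purchases: (0.3920, 0.3246, 0.2834)
P(in Brand B after 3 purchases) = 0.3246

0.3246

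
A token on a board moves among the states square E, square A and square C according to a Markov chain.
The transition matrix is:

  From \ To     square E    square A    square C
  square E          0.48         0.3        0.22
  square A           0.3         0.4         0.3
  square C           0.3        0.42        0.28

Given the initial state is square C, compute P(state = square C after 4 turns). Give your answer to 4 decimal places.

Propagate the distribution vector 4 turns from square C.
After 0 turns: (0.0000, 0.0000, 1.0000)
After 1 turn: (0.3000, 0.4200, 0.2800)
After 2 turns: (0.3540, 0.3756, 0.2704)
After 3 turns: (0.3637, 0.3700, 0.2663)
After 4 turns: (0.3655, 0.3690, 0.2656)
P(in square C after 4 turns) = 0.2656

0.2656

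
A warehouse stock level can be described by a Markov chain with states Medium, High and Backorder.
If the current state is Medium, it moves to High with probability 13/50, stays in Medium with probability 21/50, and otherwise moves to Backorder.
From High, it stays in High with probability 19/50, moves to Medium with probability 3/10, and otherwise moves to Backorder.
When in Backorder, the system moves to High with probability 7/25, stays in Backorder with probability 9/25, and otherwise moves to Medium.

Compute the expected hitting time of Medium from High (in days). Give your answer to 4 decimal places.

Let t(s) be the expected number of days to first reach Medium from state s, with t(Medium) = 0. Conditioning on the first day:
t(High) = 1 + 0.38·t(High) + 0.32·t(Backorder)
t(Backorder) = 1 + 0.28·t(High) + 0.36·t(Backorder)
Solving: t(High) = 3.1250, t(Backorder) = 2.9297.
Expected days from High to Medium: 3.1250.

3.1250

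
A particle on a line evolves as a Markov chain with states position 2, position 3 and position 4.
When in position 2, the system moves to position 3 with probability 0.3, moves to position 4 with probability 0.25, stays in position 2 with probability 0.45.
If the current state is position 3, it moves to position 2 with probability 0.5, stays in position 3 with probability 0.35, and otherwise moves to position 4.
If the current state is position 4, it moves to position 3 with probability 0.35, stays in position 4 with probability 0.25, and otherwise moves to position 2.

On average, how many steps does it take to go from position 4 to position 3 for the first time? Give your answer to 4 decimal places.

Let t(s) be the expected number of steps to first reach position 3 from state s, with t(position 3) = 0. Conditioning on the first step:
t(position 2) = 1 + 0.45·t(position 2) + 0.25·t(position 4)
t(position 4) = 1 + 0.4·t(position 2) + 0.25·t(position 4)
Solving: t(position 2) = 3.2000, t(position 4) = 3.0400.
Expected steps from position 4 to position 3: 3.0400.

3.0400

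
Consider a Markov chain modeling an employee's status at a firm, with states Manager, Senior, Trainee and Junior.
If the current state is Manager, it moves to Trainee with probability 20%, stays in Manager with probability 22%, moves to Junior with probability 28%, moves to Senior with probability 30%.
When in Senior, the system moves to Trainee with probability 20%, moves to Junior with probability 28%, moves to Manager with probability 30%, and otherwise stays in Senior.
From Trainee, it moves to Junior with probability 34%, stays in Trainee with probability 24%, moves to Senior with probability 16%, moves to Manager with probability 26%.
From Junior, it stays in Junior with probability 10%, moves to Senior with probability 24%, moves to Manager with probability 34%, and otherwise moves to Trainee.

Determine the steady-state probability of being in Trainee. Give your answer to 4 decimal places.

Let the stationary distribution be π with π = πP and π_1 + π_2 + π_3 + π_4 = 1.
π_1 = 0.22·π_1 + 0.3·π_2 + 0.26·π_3 + 0.34·π_4
π_2 = 0.3·π_1 + 0.22·π_2 + 0.16·π_3 + 0.24·π_4
π_3 = 0.2·π_1 + 0.2·π_2 + 0.24·π_3 + 0.32·π_4
Solving with the normalization constraint gives π = (0.2781, 0.2329, 0.2395, 0.2495).
So the stationary probability of Trainee is 0.2395.

0.2395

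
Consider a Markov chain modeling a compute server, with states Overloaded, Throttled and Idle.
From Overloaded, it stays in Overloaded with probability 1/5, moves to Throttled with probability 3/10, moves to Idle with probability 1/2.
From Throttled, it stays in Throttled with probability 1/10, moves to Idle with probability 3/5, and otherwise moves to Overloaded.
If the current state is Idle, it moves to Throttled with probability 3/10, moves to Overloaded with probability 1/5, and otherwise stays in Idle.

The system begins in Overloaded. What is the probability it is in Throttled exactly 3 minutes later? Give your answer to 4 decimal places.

Propagate the distribution vector 3 minutes from Overloaded.
After 0 minutes: (1.0000, 0.0000, 0.0000)
After 1 minute: (0.2000, 0.3000, 0.5000)
After 2 minutes: (0.2300, 0.2400, 0.5300)
After 3 minutes: (0.2240, 0.2520, 0.5240)
P(in Throttled after 3 minutes) = 0.2520

0.2520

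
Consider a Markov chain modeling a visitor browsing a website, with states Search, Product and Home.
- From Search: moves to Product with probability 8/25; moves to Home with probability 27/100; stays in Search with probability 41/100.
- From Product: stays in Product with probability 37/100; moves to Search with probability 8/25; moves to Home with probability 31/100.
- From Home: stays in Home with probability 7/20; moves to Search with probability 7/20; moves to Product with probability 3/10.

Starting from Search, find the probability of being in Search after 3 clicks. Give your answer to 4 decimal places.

Propagate the distribution vector 3 clicks from Search.
After 0 clicks: (1.0000, 0.0000, 0.0000)
After 1 click: (0.4100, 0.3200, 0.2700)
After 2 clicks: (0.3650, 0.3306, 0.3044)
After 3 clicks: (0.3620, 0.3304, 0.3076)
P(in Search after 3 clicks) = 0.3620

0.3620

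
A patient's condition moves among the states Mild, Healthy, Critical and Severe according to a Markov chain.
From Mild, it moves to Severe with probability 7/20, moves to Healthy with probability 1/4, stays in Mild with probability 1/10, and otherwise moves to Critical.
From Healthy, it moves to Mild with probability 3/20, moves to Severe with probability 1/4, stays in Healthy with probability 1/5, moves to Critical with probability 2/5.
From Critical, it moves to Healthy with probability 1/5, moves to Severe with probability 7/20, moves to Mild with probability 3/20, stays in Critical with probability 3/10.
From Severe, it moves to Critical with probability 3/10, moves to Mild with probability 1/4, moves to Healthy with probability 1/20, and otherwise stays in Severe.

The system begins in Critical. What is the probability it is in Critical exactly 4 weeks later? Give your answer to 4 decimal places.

Propagate the distribution vector 4 weeks from Critical.
After 0 weeks: (0.0000, 0.0000, 1.0000, 0.0000)
After 1 week: (0.1500, 0.2000, 0.3000, 0.3500)
After 2 weeks: (0.1775, 0.1550, 0.3200, 0.3475)
After 3 weeks: (0.1759, 0.1568, 0.3155, 0.3519)
After 4 weeks: (0.1764, 0.1560, 0.3157, 0.3519)
P(in Critical after 4 weeks) = 0.3157

0.3157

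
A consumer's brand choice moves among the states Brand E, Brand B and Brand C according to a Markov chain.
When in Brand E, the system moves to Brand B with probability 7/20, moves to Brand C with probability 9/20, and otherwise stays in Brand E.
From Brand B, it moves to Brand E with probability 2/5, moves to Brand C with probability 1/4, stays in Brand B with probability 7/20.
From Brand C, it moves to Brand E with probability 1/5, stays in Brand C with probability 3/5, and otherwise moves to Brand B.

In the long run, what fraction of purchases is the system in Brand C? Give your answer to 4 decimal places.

0.4634

Let the stationary distribution be π with π = πP and π_1 + π_2 + π_3 = 1.
π_1 = 0.2·π_1 + 0.4·π_2 + 0.2·π_3
π_2 = 0.35·π_1 + 0.35·π_2 + 0.2·π_3
Solving with the normalization constraint gives π = (0.2561, 0.2805, 0.4634).
So the stationary probability of Brand C is 0.4634.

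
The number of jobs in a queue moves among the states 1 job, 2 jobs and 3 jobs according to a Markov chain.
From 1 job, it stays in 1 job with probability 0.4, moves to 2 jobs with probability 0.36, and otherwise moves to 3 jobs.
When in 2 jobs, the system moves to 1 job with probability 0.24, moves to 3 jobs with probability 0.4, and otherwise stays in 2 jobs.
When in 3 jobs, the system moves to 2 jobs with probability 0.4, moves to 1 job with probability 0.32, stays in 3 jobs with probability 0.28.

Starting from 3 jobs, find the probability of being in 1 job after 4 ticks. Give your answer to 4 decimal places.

0.3154

Propagate the distribution vector 4 ticks from 3 jobs.
After 0 ticks: (0.0000, 0.0000, 1.0000)
After 1 tick: (0.3200, 0.4000, 0.2800)
After 2 ticks: (0.3136, 0.3712, 0.3152)
After 3 ticks: (0.3154, 0.3726, 0.3120)
After 4 ticks: (0.3154, 0.3725, 0.3121)
P(in 1 job after 4 ticks) = 0.3154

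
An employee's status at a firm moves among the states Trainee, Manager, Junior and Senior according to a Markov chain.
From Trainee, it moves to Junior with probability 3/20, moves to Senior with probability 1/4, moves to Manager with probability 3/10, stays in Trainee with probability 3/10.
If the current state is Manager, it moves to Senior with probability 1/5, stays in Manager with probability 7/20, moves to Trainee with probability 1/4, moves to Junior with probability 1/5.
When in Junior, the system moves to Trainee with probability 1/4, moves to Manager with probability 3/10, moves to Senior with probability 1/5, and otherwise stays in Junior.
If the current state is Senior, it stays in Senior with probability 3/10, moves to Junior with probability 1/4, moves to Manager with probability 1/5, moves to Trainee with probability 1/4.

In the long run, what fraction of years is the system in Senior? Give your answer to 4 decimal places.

0.2368

Let the stationary distribution be π with π = πP and π_1 + π_2 + π_3 + π_4 = 1.
π_1 = 0.3·π_1 + 0.25·π_2 + 0.25·π_3 + 0.25·π_4
π_2 = 0.3·π_1 + 0.35·π_2 + 0.3·π_3 + 0.2·π_4
π_3 = 0.15·π_1 + 0.2·π_2 + 0.25·π_3 + 0.25·π_4
Solving with the normalization constraint gives π = (0.2632, 0.2909, 0.2091, 0.2368).
So the stationary probability of Senior is 0.2368.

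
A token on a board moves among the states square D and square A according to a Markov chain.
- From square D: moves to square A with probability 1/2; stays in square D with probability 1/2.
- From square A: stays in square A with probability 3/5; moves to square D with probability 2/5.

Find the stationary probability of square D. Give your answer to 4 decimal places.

0.4444

Let the stationary distribution be π with π = πP and π_1 + π_2 = 1.
π_1 = 0.5·π_1 + 0.4·π_2
Solving with the normalization constraint gives π = (0.4444, 0.5556).
So the stationary probability of square D is 0.4444.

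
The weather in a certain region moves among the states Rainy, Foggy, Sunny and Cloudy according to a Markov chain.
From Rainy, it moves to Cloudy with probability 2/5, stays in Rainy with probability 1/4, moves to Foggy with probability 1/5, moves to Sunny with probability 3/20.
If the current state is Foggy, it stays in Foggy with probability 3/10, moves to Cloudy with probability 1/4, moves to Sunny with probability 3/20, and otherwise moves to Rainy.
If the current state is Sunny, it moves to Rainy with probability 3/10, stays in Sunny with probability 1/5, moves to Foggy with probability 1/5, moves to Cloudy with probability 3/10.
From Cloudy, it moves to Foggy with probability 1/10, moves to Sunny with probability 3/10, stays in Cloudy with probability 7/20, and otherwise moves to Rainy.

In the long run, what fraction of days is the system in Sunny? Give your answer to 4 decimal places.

Let the stationary distribution be π with π = πP and π_1 + π_2 + π_3 + π_4 = 1.
π_1 = 0.25·π_1 + 0.3·π_2 + 0.3·π_3 + 0.25·π_4
π_2 = 0.2·π_1 + 0.3·π_2 + 0.2·π_3 + 0.1·π_4
π_3 = 0.15·π_1 + 0.15·π_2 + 0.2·π_3 + 0.3·π_4
Solving with the normalization constraint gives π = (0.2698, 0.1851, 0.2107, 0.3344).
So the stationary probability of Sunny is 0.2107.

0.2107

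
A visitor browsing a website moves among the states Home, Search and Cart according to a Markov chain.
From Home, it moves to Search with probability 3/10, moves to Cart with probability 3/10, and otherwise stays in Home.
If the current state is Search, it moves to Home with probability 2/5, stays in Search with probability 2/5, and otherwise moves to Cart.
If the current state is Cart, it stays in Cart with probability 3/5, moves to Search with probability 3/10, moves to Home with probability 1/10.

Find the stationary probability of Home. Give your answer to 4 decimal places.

0.2857

Let the stationary distribution be π with π = πP and π_1 + π_2 + π_3 = 1.
π_1 = 0.4·π_1 + 0.4·π_2 + 0.1·π_3
π_2 = 0.3·π_1 + 0.4·π_2 + 0.3·π_3
Solving with the normalization constraint gives π = (0.2857, 0.3333, 0.3810).
So the stationary probability of Home is 0.2857.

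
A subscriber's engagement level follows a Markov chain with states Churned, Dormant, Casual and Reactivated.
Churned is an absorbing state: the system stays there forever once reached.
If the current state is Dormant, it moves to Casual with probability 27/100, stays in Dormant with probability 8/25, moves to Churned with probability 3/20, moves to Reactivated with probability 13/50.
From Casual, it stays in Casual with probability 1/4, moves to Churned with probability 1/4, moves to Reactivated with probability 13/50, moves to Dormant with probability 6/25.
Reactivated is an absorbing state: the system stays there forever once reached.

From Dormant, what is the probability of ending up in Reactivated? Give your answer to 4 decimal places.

0.5957

Let h(s) be the probability of absorption at Reactivated starting from transient state s. Then h(Reactivated) = 1 and h(Churned) = 0. By first-step analysis:
h(Dormant) = 0.15·0 + 0.32·h(Dormant) + 0.27·h(Casual) + 0.26·1
h(Casual) = 0.25·0 + 0.24·h(Dormant) + 0.25·h(Casual) + 0.26·1
Solving: h(Dormant) = 0.5957, h(Casual) = 0.5373.
Starting from Dormant, the probability is 0.5957.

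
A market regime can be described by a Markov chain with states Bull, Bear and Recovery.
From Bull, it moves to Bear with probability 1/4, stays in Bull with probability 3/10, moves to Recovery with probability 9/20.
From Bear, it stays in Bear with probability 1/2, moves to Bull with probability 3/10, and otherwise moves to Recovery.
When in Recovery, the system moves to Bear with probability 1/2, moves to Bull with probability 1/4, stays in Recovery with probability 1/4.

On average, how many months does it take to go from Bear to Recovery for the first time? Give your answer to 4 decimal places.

3.6364

Let t(s) be the expected number of months to first reach Recovery from state s, with t(Recovery) = 0. Conditioning on the first month:
t(Bull) = 1 + 0.3·t(Bull) + 0.25·t(Bear)
t(Bear) = 1 + 0.3·t(Bull) + 0.5·t(Bear)
Solving: t(Bull) = 2.7273, t(Bear) = 3.6364.
Expected months from Bear to Recovery: 3.6364.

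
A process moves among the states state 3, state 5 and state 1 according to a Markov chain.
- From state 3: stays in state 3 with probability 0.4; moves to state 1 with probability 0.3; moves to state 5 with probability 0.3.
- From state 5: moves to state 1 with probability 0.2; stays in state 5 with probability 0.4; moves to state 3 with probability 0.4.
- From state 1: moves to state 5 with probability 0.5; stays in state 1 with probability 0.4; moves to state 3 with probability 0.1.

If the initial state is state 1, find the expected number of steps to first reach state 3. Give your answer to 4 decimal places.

4.2308

Let t(s) be the expected number of steps to first reach state 3 from state s, with t(state 3) = 0. Conditioning on the first step:
t(state 5) = 1 + 0.4·t(state 5) + 0.2·t(state 1)
t(state 1) = 1 + 0.5·t(state 5) + 0.4·t(state 1)
Solving: t(state 5) = 3.0769, t(state 1) = 4.2308.
Expected steps from state 1 to state 3: 4.2308.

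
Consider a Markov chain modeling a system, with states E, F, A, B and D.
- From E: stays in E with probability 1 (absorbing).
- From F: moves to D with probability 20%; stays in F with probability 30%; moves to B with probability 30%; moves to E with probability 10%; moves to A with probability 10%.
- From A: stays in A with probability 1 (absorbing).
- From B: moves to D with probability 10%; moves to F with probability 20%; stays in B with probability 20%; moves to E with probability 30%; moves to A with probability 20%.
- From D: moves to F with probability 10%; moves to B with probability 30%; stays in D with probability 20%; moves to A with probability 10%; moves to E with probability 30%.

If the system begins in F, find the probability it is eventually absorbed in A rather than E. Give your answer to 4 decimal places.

Let h(s) be the probability of absorption at A starting from transient state s. Then h(A) = 1 and h(E) = 0. By first-step analysis:
h(F) = 0.1·0 + 0.3·h(F) + 0.1·1 + 0.3·h(B) + 0.2·h(D)
h(B) = 0.3·0 + 0.2·h(F) + 0.2·1 + 0.2·h(B) + 0.1·h(D)
h(D) = 0.3·0 + 0.1·h(F) + 0.1·1 + 0.3·h(B) + 0.2·h(D)
Solving: h(F) = 0.4023, h(B) = 0.3908, h(D) = 0.3218.
Starting from F, the probability is 0.4023.

0.4023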